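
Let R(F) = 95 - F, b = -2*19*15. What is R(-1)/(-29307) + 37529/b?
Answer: -366639041/5568330 ≈ -65.844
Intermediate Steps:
b = -570 (b = -38*15 = -570)
R(-1)/(-29307) + 37529/b = (95 - 1*(-1))/(-29307) + 37529/(-570) = (95 + 1)*(-1/29307) + 37529*(-1/570) = 96*(-1/29307) - 37529/570 = -32/9769 - 37529/570 = -366639041/5568330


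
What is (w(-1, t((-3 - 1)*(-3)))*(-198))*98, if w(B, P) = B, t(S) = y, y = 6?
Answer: 19404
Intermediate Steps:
t(S) = 6
(w(-1, t((-3 - 1)*(-3)))*(-198))*98 = -1*(-198)*98 = 198*98 = 19404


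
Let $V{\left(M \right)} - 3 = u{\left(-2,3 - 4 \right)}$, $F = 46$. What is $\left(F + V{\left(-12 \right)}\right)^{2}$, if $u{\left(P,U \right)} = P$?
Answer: $2209$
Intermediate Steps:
$V{\left(M \right)} = 1$ ($V{\left(M \right)} = 3 - 2 = 1$)
$\left(F + V{\left(-12 \right)}\right)^{2} = \left(46 + 1\right)^{2} = 47^{2} = 2209$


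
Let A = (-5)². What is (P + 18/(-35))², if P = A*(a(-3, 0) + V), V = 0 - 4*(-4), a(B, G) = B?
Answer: 128981449/1225 ≈ 1.0529e+5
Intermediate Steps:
A = 25
V = 16 (V = 0 + 16 = 16)
P = 325 (P = 25*(-3 + 16) = 25*13 = 325)
(P + 18/(-35))² = (325 + 18/(-35))² = (325 + 18*(-1/35))² = (325 - 18/35)² = (11357/35)² = 128981449/1225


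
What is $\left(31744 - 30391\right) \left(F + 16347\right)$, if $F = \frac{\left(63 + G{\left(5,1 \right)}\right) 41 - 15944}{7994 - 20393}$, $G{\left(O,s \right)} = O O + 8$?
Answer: $\frac{91417005911}{4133} \approx 2.2119 \cdot 10^{7}$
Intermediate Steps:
$G{\left(O,s \right)} = 8 + O^{2}$ ($G{\left(O,s \right)} = O^{2} + 8 = 8 + O^{2}$)
$F = \frac{12008}{12399}$ ($F = \frac{\left(63 + \left(8 + 5^{2}\right)\right) 41 - 15944}{7994 - 20393} = \frac{\left(63 + \left(8 + 25\right)\right) 41 - 15944}{-12399} = \left(\left(63 + 33\right) 41 - 15944\right) \left(- \frac{1}{12399}\right) = \left(96 \cdot 41 - 15944\right) \left(- \frac{1}{12399}\right) = \left(3936 - 15944\right) \left(- \frac{1}{12399}\right) = \left(-12008\right) \left(- \frac{1}{12399}\right) = \frac{12008}{12399} \approx 0.96846$)
$\left(31744 - 30391\right) \left(F + 16347\right) = \left(31744 - 30391\right) \left(\frac{12008}{12399} + 16347\right) = 1353 \cdot \frac{202698461}{12399} = \frac{91417005911}{4133}$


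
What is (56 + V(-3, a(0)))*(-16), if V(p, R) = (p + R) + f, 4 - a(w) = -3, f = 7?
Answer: -1072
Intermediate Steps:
a(w) = 7 (a(w) = 4 - 1*(-3) = 4 + 3 = 7)
V(p, R) = 7 + R + p (V(p, R) = (p + R) + 7 = (R + p) + 7 = 7 + R + p)
(56 + V(-3, a(0)))*(-16) = (56 + (7 + 7 - 3))*(-16) = (56 + 11)*(-16) = 67*(-16) = -1072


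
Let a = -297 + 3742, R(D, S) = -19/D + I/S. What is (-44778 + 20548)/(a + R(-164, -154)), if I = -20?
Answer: -305976440/43506563 ≈ -7.0329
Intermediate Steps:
R(D, S) = -20/S - 19/D (R(D, S) = -19/D - 20/S = -20/S - 19/D)
a = 3445
(-44778 + 20548)/(a + R(-164, -154)) = (-44778 + 20548)/(3445 + (-20/(-154) - 19/(-164))) = -24230/(3445 + (-20*(-1/154) - 19*(-1/164))) = -24230/(3445 + (10/77 + 19/164)) = -24230/(3445 + 3103/12628) = -24230/43506563/12628 = -24230*12628/43506563 = -305976440/43506563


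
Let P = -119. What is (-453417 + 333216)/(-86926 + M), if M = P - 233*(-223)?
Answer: 120201/35086 ≈ 3.4259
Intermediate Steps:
M = 51840 (M = -119 - 233*(-223) = -119 + 51959 = 51840)
(-453417 + 333216)/(-86926 + M) = (-453417 + 333216)/(-86926 + 51840) = -120201/(-35086) = -120201*(-1/35086) = 120201/35086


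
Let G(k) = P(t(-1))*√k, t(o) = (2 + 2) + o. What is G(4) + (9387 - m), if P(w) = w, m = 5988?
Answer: 3405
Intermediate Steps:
t(o) = 4 + o
G(k) = 3*√k (G(k) = (4 - 1)*√k = 3*√k)
G(4) + (9387 - m) = 3*√4 + (9387 - 1*5988) = 3*2 + (9387 - 5988) = 6 + 3399 = 3405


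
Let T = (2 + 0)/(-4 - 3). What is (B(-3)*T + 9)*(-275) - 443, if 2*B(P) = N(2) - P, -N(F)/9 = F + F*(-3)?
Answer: -9701/7 ≈ -1385.9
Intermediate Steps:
N(F) = 18*F (N(F) = -9*(F + F*(-3)) = -9*(F - 3*F) = -(-18)*F = 18*F)
T = -2/7 (T = 2/(-7) = 2*(-⅐) = -2/7 ≈ -0.28571)
B(P) = 18 - P/2 (B(P) = (18*2 - P)/2 = (36 - P)/2 = 18 - P/2)
(B(-3)*T + 9)*(-275) - 443 = ((18 - ½*(-3))*(-2/7) + 9)*(-275) - 443 = ((18 + 3/2)*(-2/7) + 9)*(-275) - 443 = ((39/2)*(-2/7) + 9)*(-275) - 443 = (-39/7 + 9)*(-275) - 443 = (24/7)*(-275) - 443 = -6600/7 - 443 = -9701/7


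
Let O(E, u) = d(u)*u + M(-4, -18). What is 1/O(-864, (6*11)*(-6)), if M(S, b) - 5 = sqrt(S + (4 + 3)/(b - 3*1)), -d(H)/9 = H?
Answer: -4234017/5975633318776 - I*sqrt(39)/5975633318776 ≈ -7.0855e-7 - 1.0451e-12*I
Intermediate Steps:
d(H) = -9*H
M(S, b) = 5 + sqrt(S + 7/(-3 + b)) (M(S, b) = 5 + sqrt(S + (4 + 3)/(b - 3*1)) = 5 + sqrt(S + 7/(b - 3)) = 5 + sqrt(S + 7/(-3 + b)))
O(E, u) = 5 - 9*u**2 + I*sqrt(39)/3 (O(E, u) = (-9*u)*u + (5 + sqrt((7 - 4*(-3 - 18))/(-3 - 18))) = -9*u**2 + (5 + sqrt((7 - 4*(-21))/(-21))) = -9*u**2 + (5 + sqrt(-(7 + 84)/21)) = -9*u**2 + (5 + sqrt(-1/21*91)) = -9*u**2 + (5 + sqrt(-13/3)) = -9*u**2 + (5 + I*sqrt(39)/3) = 5 - 9*u**2 + I*sqrt(39)/3)
1/O(-864, (6*11)*(-6)) = 1/(5 - 9*((6*11)*(-6))**2 + I*sqrt(39)/3) = 1/(5 - 9*(66*(-6))**2 + I*sqrt(39)/3) = 1/(5 - 9*(-396)**2 + I*sqrt(39)/3) = 1/(5 - 9*156816 + I*sqrt(39)/3) = 1/(5 - 1411344 + I*sqrt(39)/3) = 1/(-1411339 + I*sqrt(39)/3)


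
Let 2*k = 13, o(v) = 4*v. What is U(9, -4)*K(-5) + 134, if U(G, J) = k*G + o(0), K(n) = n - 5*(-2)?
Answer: 853/2 ≈ 426.50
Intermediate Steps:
K(n) = 10 + n (K(n) = n + 10 = 10 + n)
k = 13/2 (k = (½)*13 = 13/2 ≈ 6.5000)
U(G, J) = 13*G/2 (U(G, J) = 13*G/2 + 4*0 = 13*G/2 + 0 = 13*G/2)
U(9, -4)*K(-5) + 134 = ((13/2)*9)*(10 - 5) + 134 = (117/2)*5 + 134 = 585/2 + 134 = 853/2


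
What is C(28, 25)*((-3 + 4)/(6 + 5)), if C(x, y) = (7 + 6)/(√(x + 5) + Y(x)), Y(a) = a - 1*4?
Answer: 104/1991 - 13*√33/5973 ≈ 0.039732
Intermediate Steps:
Y(a) = -4 + a (Y(a) = a - 4 = -4 + a)
C(x, y) = 13/(-4 + x + √(5 + x)) (C(x, y) = (7 + 6)/(√(x + 5) + (-4 + x)) = 13/(√(5 + x) + (-4 + x)) = 13/(-4 + x + √(5 + x)))
C(28, 25)*((-3 + 4)/(6 + 5)) = (13/(-4 + 28 + √(5 + 28)))*((-3 + 4)/(6 + 5)) = (13/(-4 + 28 + √33))*(1/11) = (13/(24 + √33))*(1*(1/11)) = (13/(24 + √33))*(1/11) = 13/(11*(24 + √33))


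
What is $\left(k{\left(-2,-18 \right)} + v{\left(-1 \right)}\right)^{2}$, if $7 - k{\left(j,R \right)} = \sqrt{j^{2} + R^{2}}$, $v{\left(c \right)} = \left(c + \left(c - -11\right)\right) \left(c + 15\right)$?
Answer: $18017 - 532 \sqrt{82} \approx 13200.0$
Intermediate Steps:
$v{\left(c \right)} = \left(11 + 2 c\right) \left(15 + c\right)$ ($v{\left(c \right)} = \left(c + \left(c + 11\right)\right) \left(15 + c\right) = \left(c + \left(11 + c\right)\right) \left(15 + c\right) = \left(11 + 2 c\right) \left(15 + c\right)$)
$k{\left(j,R \right)} = 7 - \sqrt{R^{2} + j^{2}}$ ($k{\left(j,R \right)} = 7 - \sqrt{j^{2} + R^{2}} = 7 - \sqrt{R^{2} + j^{2}}$)
$\left(k{\left(-2,-18 \right)} + v{\left(-1 \right)}\right)^{2} = \left(\left(7 - \sqrt{\left(-18\right)^{2} + \left(-2\right)^{2}}\right) + \left(165 + 2 \left(-1\right)^{2} + 41 \left(-1\right)\right)\right)^{2} = \left(\left(7 - \sqrt{324 + 4}\right) + \left(165 + 2 \cdot 1 - 41\right)\right)^{2} = \left(\left(7 - \sqrt{328}\right) + \left(165 + 2 - 41\right)\right)^{2} = \left(\left(7 - 2 \sqrt{82}\right) + 126\right)^{2} = \left(133 - 2 \sqrt{82}\right)^{2}$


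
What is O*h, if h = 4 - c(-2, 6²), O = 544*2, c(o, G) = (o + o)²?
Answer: -13056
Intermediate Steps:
c(o, G) = 4*o² (c(o, G) = (2*o)² = 4*o²)
O = 1088
h = -12 (h = 4 - 4*(-2)² = 4 - 4*4 = 4 - 1*16 = 4 - 16 = -12)
O*h = 1088*(-12) = -13056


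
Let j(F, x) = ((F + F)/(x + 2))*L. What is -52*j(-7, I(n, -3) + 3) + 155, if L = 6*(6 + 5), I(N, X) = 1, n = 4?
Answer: 8163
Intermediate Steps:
L = 66 (L = 6*11 = 66)
j(F, x) = 132*F/(2 + x) (j(F, x) = ((F + F)/(x + 2))*66 = ((2*F)/(2 + x))*66 = (2*F/(2 + x))*66 = 132*F/(2 + x))
-52*j(-7, I(n, -3) + 3) + 155 = -6864*(-7)/(2 + (1 + 3)) + 155 = -6864*(-7)/(2 + 4) + 155 = -6864*(-7)/6 + 155 = -52*(-154) + 155 = 8008 + 155 = 8163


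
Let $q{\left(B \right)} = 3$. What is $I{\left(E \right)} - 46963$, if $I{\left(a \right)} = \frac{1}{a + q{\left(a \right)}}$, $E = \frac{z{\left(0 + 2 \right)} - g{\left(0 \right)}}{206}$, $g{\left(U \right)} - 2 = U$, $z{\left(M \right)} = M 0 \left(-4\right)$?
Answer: $- \frac{14464501}{308} \approx -46963.0$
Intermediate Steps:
$z{\left(M \right)} = 0$ ($z{\left(M \right)} = 0 \left(-4\right) = 0$)
$g{\left(U \right)} = 2 + U$
$E = - \frac{1}{103}$ ($E = \frac{0 - \left(2 + 0\right)}{206} = \left(0 - 2\right) \frac{1}{206} = \left(-2\right) \frac{1}{206} = - \frac{1}{103} \approx -0.0097087$)
$I{\left(a \right)} = \frac{1}{3 + a}$ ($I{\left(a \right)} = \frac{1}{a + 3} = \frac{1}{3 + a}$)
$I{\left(E \right)} - 46963 = \frac{1}{3 - \frac{1}{103}} - 46963 = \frac{1}{\frac{308}{103}} - 46963 = \frac{103}{308} - 46963 = - \frac{14464501}{308}$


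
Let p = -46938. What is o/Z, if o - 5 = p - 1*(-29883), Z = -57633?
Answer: 17050/57633 ≈ 0.29584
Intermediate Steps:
o = -17050 (o = 5 + (-46938 - 1*(-29883)) = 5 + (-46938 + 29883) = 5 - 17055 = -17050)
o/Z = -17050/(-57633) = -17050*(-1/57633) = 17050/57633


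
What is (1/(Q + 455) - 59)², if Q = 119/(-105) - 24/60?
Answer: 161044097809/46267204 ≈ 3480.7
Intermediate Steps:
Q = -23/15 (Q = 119*(-1/105) - 24*1/60 = -17/15 - ⅖ = -23/15 ≈ -1.5333)
(1/(Q + 455) - 59)² = (1/(-23/15 + 455) - 59)² = (1/(6802/15) - 59)² = (15/6802 - 59)² = (-401303/6802)² = 161044097809/46267204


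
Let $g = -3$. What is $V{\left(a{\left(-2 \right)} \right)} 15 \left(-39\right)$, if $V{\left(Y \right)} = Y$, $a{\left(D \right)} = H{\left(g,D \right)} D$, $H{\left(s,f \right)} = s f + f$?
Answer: $4680$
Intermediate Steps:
$H{\left(s,f \right)} = f + f s$ ($H{\left(s,f \right)} = f s + f = f + f s$)
$a{\left(D \right)} = - 2 D^{2}$ ($a{\left(D \right)} = D \left(1 - 3\right) D = D \left(-2\right) D = - 2 D D = - 2 D^{2}$)
$V{\left(a{\left(-2 \right)} \right)} 15 \left(-39\right) = - 2 \left(-2\right)^{2} \cdot 15 \left(-39\right) = \left(-2\right) 4 \cdot 15 \left(-39\right) = \left(-8\right) 15 \left(-39\right) = \left(-120\right) \left(-39\right) = 4680$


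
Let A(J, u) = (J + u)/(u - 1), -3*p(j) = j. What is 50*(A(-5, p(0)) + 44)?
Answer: 2450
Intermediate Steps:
p(j) = -j/3
A(J, u) = (J + u)/(-1 + u)
50*(A(-5, p(0)) + 44) = 50*((-5 - ⅓*0)/(-1 - ⅓*0) + 44) = 50*((-5 + 0)/(-1 + 0) + 44) = 50*(-5/(-1) + 44) = 50*(-1*(-5) + 44) = 50*(5 + 44) = 50*49 = 2450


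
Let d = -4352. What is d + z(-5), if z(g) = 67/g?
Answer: -21827/5 ≈ -4365.4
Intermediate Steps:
d + z(-5) = -4352 + 67/(-5) = -4352 + 67*(-1/5) = -4352 - 67/5 = -21827/5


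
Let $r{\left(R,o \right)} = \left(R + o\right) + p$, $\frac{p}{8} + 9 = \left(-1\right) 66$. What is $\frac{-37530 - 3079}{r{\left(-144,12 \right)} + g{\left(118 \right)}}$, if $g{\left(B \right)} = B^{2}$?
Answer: $- \frac{40609}{13192} \approx -3.0783$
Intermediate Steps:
$p = -600$ ($p = -72 + 8 \left(\left(-1\right) 66\right) = -72 + 8 \left(-66\right) = -72 - 528 = -600$)
$r{\left(R,o \right)} = -600 + R + o$ ($r{\left(R,o \right)} = \left(R + o\right) - 600 = -600 + R + o$)
$\frac{-37530 - 3079}{r{\left(-144,12 \right)} + g{\left(118 \right)}} = \frac{-37530 - 3079}{\left(-600 - 144 + 12\right) + 118^{2}} = - \frac{40609}{-732 + 13924} = - \frac{40609}{13192}$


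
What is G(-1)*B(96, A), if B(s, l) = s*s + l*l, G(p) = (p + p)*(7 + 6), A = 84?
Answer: -423072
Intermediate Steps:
G(p) = 26*p (G(p) = (2*p)*13 = 26*p)
B(s, l) = l**2 + s**2 (B(s, l) = s**2 + l**2 = l**2 + s**2)
G(-1)*B(96, A) = (26*(-1))*(84**2 + 96**2) = -26*(7056 + 9216) = -26*16272 = -423072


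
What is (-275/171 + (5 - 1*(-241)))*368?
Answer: 15379088/171 ≈ 89936.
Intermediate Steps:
(-275/171 + (5 - 1*(-241)))*368 = (-275*1/171 + (5 + 241))*368 = (-275/171 + 246)*368 = (41791/171)*368 = 15379088/171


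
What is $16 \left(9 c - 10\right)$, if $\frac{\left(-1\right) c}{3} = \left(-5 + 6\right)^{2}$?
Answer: $-592$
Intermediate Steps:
$c = -3$ ($c = - 3 \left(-5 + 6\right)^{2} = - 3 \cdot 1^{2} = \left(-3\right) 1 = -3$)
$16 \left(9 c - 10\right) = 16 \left(9 \left(-3\right) - 10\right) = 16 \left(-27 - 10\right) = 16 \left(-37\right) = -592$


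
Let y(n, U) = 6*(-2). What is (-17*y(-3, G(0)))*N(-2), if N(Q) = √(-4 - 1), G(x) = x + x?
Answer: 204*I*√5 ≈ 456.16*I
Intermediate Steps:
G(x) = 2*x
y(n, U) = -12
N(Q) = I*√5 (N(Q) = √(-5) = I*√5)
(-17*y(-3, G(0)))*N(-2) = (-17*(-12))*(I*√5) = 204*(I*√5) = 204*I*√5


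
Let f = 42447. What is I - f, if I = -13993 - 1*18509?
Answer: -74949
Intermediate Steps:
I = -32502 (I = -13993 - 18509 = -32502)
I - f = -32502 - 1*42447 = -32502 - 42447 = -74949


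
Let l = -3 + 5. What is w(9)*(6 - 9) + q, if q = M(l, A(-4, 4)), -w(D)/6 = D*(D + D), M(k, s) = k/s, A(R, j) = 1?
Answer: 2918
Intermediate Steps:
l = 2
w(D) = -12*D**2 (w(D) = -6*D*(D + D) = -6*D*2*D = -12*D**2)
q = 2 (q = 2/1 = 2*1 = 2)
w(9)*(6 - 9) + q = (-12*9**2)*(6 - 9) + 2 = -12*81*(-3) + 2 = -972*(-3) + 2 = 2916 + 2 = 2918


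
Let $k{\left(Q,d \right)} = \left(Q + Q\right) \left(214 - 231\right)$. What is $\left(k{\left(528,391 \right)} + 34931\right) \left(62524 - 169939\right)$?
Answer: $-1823799285$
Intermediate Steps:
$k{\left(Q,d \right)} = - 34 Q$ ($k{\left(Q,d \right)} = 2 Q \left(-17\right) = - 34 Q$)
$\left(k{\left(528,391 \right)} + 34931\right) \left(62524 - 169939\right) = \left(\left(-34\right) 528 + 34931\right) \left(62524 - 169939\right) = \left(-17952 + 34931\right) \left(-107415\right) = 16979 \left(-107415\right) = -1823799285$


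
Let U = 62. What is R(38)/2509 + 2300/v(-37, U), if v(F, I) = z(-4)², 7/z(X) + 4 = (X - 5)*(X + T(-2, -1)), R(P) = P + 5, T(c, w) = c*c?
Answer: 92333307/122941 ≈ 751.04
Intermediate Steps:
T(c, w) = c²
R(P) = 5 + P
z(X) = 7/(-4 + (-5 + X)*(4 + X)) (z(X) = 7/(-4 + (X - 5)*(X + (-2)²)) = 7/(-4 + (-5 + X)*(X + 4)) = 7/(-4 + (-5 + X)*(4 + X)))
v(F, I) = 49/16 (v(F, I) = (7/(-24 + (-4)² - 1*(-4)))² = (7/(-24 + 16 + 4))² = (7/(-4))² = (7*(-¼))² = (-7/4)² = 49/16)
R(38)/2509 + 2300/v(-37, U) = (5 + 38)/2509 + 2300/(49/16) = 43*(1/2509) + 2300*(16/49) = 43/2509 + 36800/49 = 92333307/122941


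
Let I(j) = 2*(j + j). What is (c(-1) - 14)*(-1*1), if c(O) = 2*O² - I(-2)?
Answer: 4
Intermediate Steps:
I(j) = 4*j (I(j) = 2*(2*j) = 4*j)
c(O) = 8 + 2*O² (c(O) = 2*O² - 4*(-2) = 2*O² - 1*(-8) = 2*O² + 8 = 8 + 2*O²)
(c(-1) - 14)*(-1*1) = ((8 + 2*(-1)²) - 14)*(-1*1) = ((8 + 2*1) - 14)*(-1) = ((8 + 2) - 14)*(-1) = (10 - 14)*(-1) = -4*(-1) = 4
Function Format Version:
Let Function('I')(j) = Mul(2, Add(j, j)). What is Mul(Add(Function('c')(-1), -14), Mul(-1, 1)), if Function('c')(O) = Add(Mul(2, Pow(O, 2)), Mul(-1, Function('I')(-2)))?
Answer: 4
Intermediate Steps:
Function('I')(j) = Mul(4, j) (Function('I')(j) = Mul(2, Mul(2, j)) = Mul(4, j))
Function('c')(O) = Add(8, Mul(2, Pow(O, 2))) (Function('c')(O) = Add(Mul(2, Pow(O, 2)), Mul(-1, Mul(4, -2))) = Add(Mul(2, Pow(O, 2)), Mul(-1, -8)) = Add(Mul(2, Pow(O, 2)), 8) = Add(8, Mul(2, Pow(O, 2))))
Mul(Add(Function('c')(-1), -14), Mul(-1, 1)) = Mul(Add(Add(8, Mul(2, Pow(-1, 2))), -14), Mul(-1, 1)) = Mul(Add(Add(8, Mul(2, 1)), -14), -1) = Mul(Add(Add(8, 2), -14), -1) = Mul(Add(10, -14), -1) = Mul(-4, -1) = 4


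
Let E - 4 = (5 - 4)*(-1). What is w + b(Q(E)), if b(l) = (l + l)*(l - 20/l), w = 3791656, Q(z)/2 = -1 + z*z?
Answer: 3792128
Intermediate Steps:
E = 3 (E = 4 + (5 - 4)*(-1) = 4 + 1*(-1) = 4 - 1 = 3)
Q(z) = -2 + 2*z**2 (Q(z) = 2*(-1 + z*z) = 2*(-1 + z**2) = -2 + 2*z**2)
b(l) = 2*l*(l - 20/l) (b(l) = (2*l)*(l - 20/l) = 2*l*(l - 20/l))
w + b(Q(E)) = 3791656 + (-40 + 2*(-2 + 2*3**2)**2) = 3791656 + (-40 + 2*(-2 + 2*9)**2) = 3791656 + (-40 + 2*(-2 + 18)**2) = 3791656 + (-40 + 2*16**2) = 3791656 + (-40 + 2*256) = 3791656 + (-40 + 512) = 3791656 + 472 = 3792128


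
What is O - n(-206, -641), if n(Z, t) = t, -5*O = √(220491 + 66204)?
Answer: 641 - 3*√31855/5 ≈ 533.91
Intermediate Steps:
O = -3*√31855/5 (O = -√(220491 + 66204)/5 = -3*√31855/5 ≈ -107.09)
O - n(-206, -641) = -3*√31855/5 - 1*(-641) = -3*√31855/5 + 641 = 641 - 3*√31855/5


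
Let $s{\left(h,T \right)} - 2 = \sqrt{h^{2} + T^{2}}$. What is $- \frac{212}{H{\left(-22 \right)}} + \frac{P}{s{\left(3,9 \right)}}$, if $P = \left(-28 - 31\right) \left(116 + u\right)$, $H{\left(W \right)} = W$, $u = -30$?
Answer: $\frac{1404}{11} - 177 \sqrt{10} \approx -432.09$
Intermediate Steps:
$P = -5074$ ($P = \left(-28 - 31\right) \left(116 - 30\right) = \left(-59\right) 86 = -5074$)
$s{\left(h,T \right)} = 2 + \sqrt{T^{2} + h^{2}}$ ($s{\left(h,T \right)} = 2 + \sqrt{h^{2} + T^{2}} = 2 + \sqrt{T^{2} + h^{2}}$)
$- \frac{212}{H{\left(-22 \right)}} + \frac{P}{s{\left(3,9 \right)}} = - \frac{212}{-22} - \frac{5074}{2 + \sqrt{9^{2} + 3^{2}}} = \left(-212\right) \left(- \frac{1}{22}\right) - \frac{5074}{2 + \sqrt{81 + 9}} = \frac{106}{11} - \frac{5074}{2 + \sqrt{90}} = \frac{106}{11} - \frac{5074}{2 + 3 \sqrt{10}}$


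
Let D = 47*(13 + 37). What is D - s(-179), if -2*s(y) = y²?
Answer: 36741/2 ≈ 18371.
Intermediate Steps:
s(y) = -y²/2
D = 2350 (D = 47*50 = 2350)
D - s(-179) = 2350 - (-1)*(-179)²/2 = 2350 - (-1)*32041/2 = 2350 - 1*(-32041/2) = 2350 + 32041/2 = 36741/2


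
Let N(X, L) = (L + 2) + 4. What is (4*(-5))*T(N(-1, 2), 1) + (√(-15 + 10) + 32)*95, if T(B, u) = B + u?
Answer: 2860 + 95*I*√5 ≈ 2860.0 + 212.43*I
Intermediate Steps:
N(X, L) = 6 + L (N(X, L) = (2 + L) + 4 = 6 + L)
(4*(-5))*T(N(-1, 2), 1) + (√(-15 + 10) + 32)*95 = (4*(-5))*((6 + 2) + 1) + (√(-15 + 10) + 32)*95 = -20*(8 + 1) + (√(-5) + 32)*95 = -20*9 + (I*√5 + 32)*95 = -180 + (32 + I*√5)*95 = -180 + (3040 + 95*I*√5) = 2860 + 95*I*√5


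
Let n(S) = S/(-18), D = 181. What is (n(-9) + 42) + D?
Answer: 447/2 ≈ 223.50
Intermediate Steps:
n(S) = -S/18 (n(S) = S*(-1/18) = -S/18)
(n(-9) + 42) + D = (-1/18*(-9) + 42) + 181 = (½ + 42) + 181 = 85/2 + 181 = 447/2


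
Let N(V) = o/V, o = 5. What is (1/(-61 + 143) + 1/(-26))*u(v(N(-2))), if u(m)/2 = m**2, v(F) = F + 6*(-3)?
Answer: -287/13 ≈ -22.077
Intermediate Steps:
N(V) = 5/V
v(F) = -18 + F (v(F) = F - 18 = -18 + F)
u(m) = 2*m**2
(1/(-61 + 143) + 1/(-26))*u(v(N(-2))) = (1/(-61 + 143) + 1/(-26))*(2*(-18 + 5/(-2))**2) = (1/82 - 1/26)*(2*(-18 + 5*(-1/2))**2) = (1/82 - 1/26)*(2*(-18 - 5/2)**2) = -28*(-41/2)**2/533 = -28*1681/(533*4) = -14/533*1681/2 = -287/13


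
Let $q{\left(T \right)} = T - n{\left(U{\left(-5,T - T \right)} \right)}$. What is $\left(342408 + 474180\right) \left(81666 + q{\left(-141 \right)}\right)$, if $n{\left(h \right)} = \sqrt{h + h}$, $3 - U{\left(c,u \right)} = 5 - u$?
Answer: $66572336700 - 1633176 i \approx 6.6572 \cdot 10^{10} - 1.6332 \cdot 10^{6} i$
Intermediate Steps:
$U{\left(c,u \right)} = -2 + u$ ($U{\left(c,u \right)} = 3 - \left(5 - u\right) = 3 + \left(-5 + u\right) = -2 + u$)
$n{\left(h \right)} = \sqrt{2} \sqrt{h}$ ($n{\left(h \right)} = \sqrt{2 h} = \sqrt{2} \sqrt{h}$)
$q{\left(T \right)} = T - 2 i$ ($q{\left(T \right)} = T - \sqrt{2} \sqrt{-2 + \left(T - T\right)} = T - \sqrt{2} \sqrt{-2 + 0} = T - \sqrt{2} \sqrt{-2} = T - \sqrt{2} i \sqrt{2} = T - 2 i$)
$\left(342408 + 474180\right) \left(81666 + q{\left(-141 \right)}\right) = \left(342408 + 474180\right) \left(81666 - \left(141 + 2 i\right)\right) = 816588 \left(81525 - 2 i\right) = 66572336700 - 1633176 i$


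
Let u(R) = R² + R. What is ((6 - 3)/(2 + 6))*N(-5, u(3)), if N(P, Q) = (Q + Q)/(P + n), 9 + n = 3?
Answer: -9/11 ≈ -0.81818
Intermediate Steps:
n = -6 (n = -9 + 3 = -6)
u(R) = R + R²
N(P, Q) = 2*Q/(-6 + P) (N(P, Q) = (Q + Q)/(P - 6) = (2*Q)/(-6 + P) = 2*Q/(-6 + P))
((6 - 3)/(2 + 6))*N(-5, u(3)) = ((6 - 3)/(2 + 6))*(2*(3*(1 + 3))/(-6 - 5)) = (3/8)*(2*(3*4)/(-11)) = (3*(⅛))*(2*12*(-1/11)) = (3/8)*(-24/11) = -9/11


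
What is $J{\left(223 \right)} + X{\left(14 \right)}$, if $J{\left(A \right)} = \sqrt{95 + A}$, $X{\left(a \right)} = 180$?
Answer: $180 + \sqrt{318} \approx 197.83$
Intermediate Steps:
$J{\left(223 \right)} + X{\left(14 \right)} = \sqrt{95 + 223} + 180 = \sqrt{318} + 180 = 180 + \sqrt{318}$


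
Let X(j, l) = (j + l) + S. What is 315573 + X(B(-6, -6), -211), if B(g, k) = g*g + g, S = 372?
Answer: 315764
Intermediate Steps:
B(g, k) = g + g**2 (B(g, k) = g**2 + g = g + g**2)
X(j, l) = 372 + j + l (X(j, l) = (j + l) + 372 = 372 + j + l)
315573 + X(B(-6, -6), -211) = 315573 + (372 - 6*(1 - 6) - 211) = 315573 + (372 - 6*(-5) - 211) = 315573 + (372 + 30 - 211) = 315573 + 191 = 315764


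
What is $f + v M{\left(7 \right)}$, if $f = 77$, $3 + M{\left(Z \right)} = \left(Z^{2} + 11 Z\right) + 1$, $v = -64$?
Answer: $-7859$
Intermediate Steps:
$M{\left(Z \right)} = -2 + Z^{2} + 11 Z$ ($M{\left(Z \right)} = -3 + \left(\left(Z^{2} + 11 Z\right) + 1\right) = -3 + \left(1 + Z^{2} + 11 Z\right) = -2 + Z^{2} + 11 Z$)
$f + v M{\left(7 \right)} = 77 - 64 \left(-2 + 7^{2} + 11 \cdot 7\right) = 77 - 64 \left(-2 + 49 + 77\right) = 77 - 7936 = -7859$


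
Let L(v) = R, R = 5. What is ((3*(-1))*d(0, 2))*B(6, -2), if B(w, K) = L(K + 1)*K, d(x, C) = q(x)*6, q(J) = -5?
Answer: -900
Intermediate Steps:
L(v) = 5
d(x, C) = -30 (d(x, C) = -5*6 = -30)
B(w, K) = 5*K
((3*(-1))*d(0, 2))*B(6, -2) = ((3*(-1))*(-30))*(5*(-2)) = -3*(-30)*(-10) = 90*(-10) = -900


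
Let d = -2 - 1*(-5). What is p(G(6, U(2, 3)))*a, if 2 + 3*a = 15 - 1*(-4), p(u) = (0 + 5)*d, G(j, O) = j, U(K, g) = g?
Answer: 85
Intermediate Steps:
d = 3 (d = -2 + 5 = 3)
p(u) = 15 (p(u) = (0 + 5)*3 = 5*3 = 15)
a = 17/3 (a = -2/3 + (15 - 1*(-4))/3 = -2/3 + (15 + 4)/3 = -2/3 + (1/3)*19 = -2/3 + 19/3 = 17/3 ≈ 5.6667)
p(G(6, U(2, 3)))*a = 15*(17/3) = 85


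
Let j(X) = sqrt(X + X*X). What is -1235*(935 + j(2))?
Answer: -1154725 - 1235*sqrt(6) ≈ -1.1578e+6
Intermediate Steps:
j(X) = sqrt(X + X**2)
-1235*(935 + j(2)) = -1235*(935 + sqrt(2*(1 + 2))) = -1235*(935 + sqrt(2*3)) = -1235*(935 + sqrt(6)) = -1154725 - 1235*sqrt(6)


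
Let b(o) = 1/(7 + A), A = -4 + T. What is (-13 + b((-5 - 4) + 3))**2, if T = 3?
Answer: 5929/36 ≈ 164.69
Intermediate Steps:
A = -1 (A = -4 + 3 = -1)
b(o) = 1/6 (b(o) = 1/(7 - 1) = 1/6)
(-13 + b((-5 - 4) + 3))**2 = (-13 + 1/6)**2 = (-77/6)**2 = 5929/36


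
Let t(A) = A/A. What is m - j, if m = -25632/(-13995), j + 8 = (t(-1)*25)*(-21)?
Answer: 831663/1555 ≈ 534.83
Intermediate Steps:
t(A) = 1
j = -533 (j = -8 + (1*25)*(-21) = -8 + 25*(-21) = -8 - 525 = -533)
m = 2848/1555 (m = -25632*(-1/13995) = 2848/1555 ≈ 1.8315)
m - j = 2848/1555 - 1*(-533) = 2848/1555 + 533 = 831663/1555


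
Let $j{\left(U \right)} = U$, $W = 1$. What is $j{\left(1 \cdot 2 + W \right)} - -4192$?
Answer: $4195$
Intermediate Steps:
$j{\left(1 \cdot 2 + W \right)} - -4192 = \left(1 \cdot 2 + 1\right) - -4192 = \left(2 + 1\right) + 4192 = 3 + 4192 = 4195$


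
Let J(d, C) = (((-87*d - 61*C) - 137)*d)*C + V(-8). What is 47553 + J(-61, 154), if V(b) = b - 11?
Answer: 39727790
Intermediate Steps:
V(b) = -11 + b
J(d, C) = -19 + C*d*(-137 - 87*d - 61*C) (J(d, C) = (((-87*d - 61*C) - 137)*d)*C + (-11 - 8) = ((-137 - 87*d - 61*C)*d)*C - 19 = (d*(-137 - 87*d - 61*C))*C - 19 = C*d*(-137 - 87*d - 61*C) - 19 = -19 + C*d*(-137 - 87*d - 61*C))
47553 + J(-61, 154) = 47553 + (-19 - 137*154*(-61) - 87*154*(-61)² - 61*(-61)*154²) = 47553 + (-19 + 1286978 - 87*154*3721 - 61*(-61)*23716) = 47553 + (-19 + 1286978 - 49853958 + 88247236) = 47553 + 39680237 = 39727790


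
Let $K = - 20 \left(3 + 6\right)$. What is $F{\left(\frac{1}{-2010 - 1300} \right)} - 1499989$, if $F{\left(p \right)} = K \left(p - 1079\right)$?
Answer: $- \frac{432209521}{331} \approx -1.3058 \cdot 10^{6}$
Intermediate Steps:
$K = -180$ ($K = \left(-20\right) 9 = -180$)
$F{\left(p \right)} = 194220 - 180 p$ ($F{\left(p \right)} = - 180 \left(p - 1079\right) = - 180 \left(-1079 + p\right) = 194220 - 180 p$)
$F{\left(\frac{1}{-2010 - 1300} \right)} - 1499989 = \left(194220 - \frac{180}{-2010 - 1300}\right) - 1499989 = \left(194220 - \frac{180}{-3310}\right) - 1499989 = \left(194220 - - \frac{18}{331}\right) - 1499989 = \left(194220 + \frac{18}{331}\right) - 1499989 = \frac{64286838}{331} - 1499989 = - \frac{432209521}{331}$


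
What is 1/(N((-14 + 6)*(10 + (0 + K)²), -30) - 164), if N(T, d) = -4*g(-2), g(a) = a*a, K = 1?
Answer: -1/180 ≈ -0.0055556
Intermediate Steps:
g(a) = a²
N(T, d) = -16 (N(T, d) = -4*(-2)² = -4*4 = -16)
1/(N((-14 + 6)*(10 + (0 + K)²), -30) - 164) = 1/(-16 - 164) = 1/(-180) = -1/180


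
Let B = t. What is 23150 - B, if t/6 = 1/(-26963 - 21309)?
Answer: 558748403/24136 ≈ 23150.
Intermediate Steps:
t = -3/24136 (t = 6/(-26963 - 21309) = 6/(-48272) = 6*(-1/48272) = -3/24136 ≈ -0.00012430)
B = -3/24136 ≈ -0.00012430
23150 - B = 23150 - 1*(-3/24136) = 23150 + 3/24136 = 558748403/24136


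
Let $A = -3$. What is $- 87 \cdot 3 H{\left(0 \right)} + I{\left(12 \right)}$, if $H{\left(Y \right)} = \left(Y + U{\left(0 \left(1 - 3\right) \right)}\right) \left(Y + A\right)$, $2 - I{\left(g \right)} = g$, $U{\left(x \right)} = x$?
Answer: $-10$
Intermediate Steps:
$I{\left(g \right)} = 2 - g$
$H{\left(Y \right)} = Y \left(-3 + Y\right)$ ($H{\left(Y \right)} = \left(Y + 0 \left(1 - 3\right)\right) \left(Y - 3\right) = \left(Y + 0 \left(-2\right)\right) \left(-3 + Y\right) = \left(Y + 0\right) \left(-3 + Y\right) = Y \left(-3 + Y\right)$)
$- 87 \cdot 3 H{\left(0 \right)} + I{\left(12 \right)} = - 87 \cdot 3 \cdot 0 \left(-3 + 0\right) + \left(2 - 12\right) = - 87 \cdot 3 \cdot 0 \left(-3\right) + \left(2 - 12\right) = - 87 \cdot 3 \cdot 0 - 10 = \left(-87\right) 0 - 10 = 0 - 10 = -10$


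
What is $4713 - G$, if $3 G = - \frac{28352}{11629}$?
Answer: $\frac{164450783}{34887} \approx 4713.8$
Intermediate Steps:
$G = - \frac{28352}{34887}$ ($G = \frac{\left(-28352\right) \frac{1}{11629}}{3} = \frac{1}{3} \left(- \frac{28352}{11629}\right) = - \frac{28352}{34887} \approx -0.81268$)
$4713 - G = 4713 - - \frac{28352}{34887} = 4713 + \frac{28352}{34887} = \frac{164450783}{34887}$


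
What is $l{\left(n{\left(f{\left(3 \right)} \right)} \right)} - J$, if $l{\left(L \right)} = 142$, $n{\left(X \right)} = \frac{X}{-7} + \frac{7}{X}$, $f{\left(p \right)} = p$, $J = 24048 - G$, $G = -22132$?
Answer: $-46038$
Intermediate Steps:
$J = 46180$ ($J = 24048 - -22132 = 24048 + 22132 = 46180$)
$n{\left(X \right)} = \frac{7}{X} - \frac{X}{7}$ ($n{\left(X \right)} = X \left(- \frac{1}{7}\right) + \frac{7}{X} = - \frac{X}{7} + \frac{7}{X} = \frac{7}{X} - \frac{X}{7}$)
$l{\left(n{\left(f{\left(3 \right)} \right)} \right)} - J = 142 - 46180 = -46038$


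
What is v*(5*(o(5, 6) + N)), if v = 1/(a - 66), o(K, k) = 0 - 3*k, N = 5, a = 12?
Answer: 65/54 ≈ 1.2037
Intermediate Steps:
o(K, k) = -3*k
v = -1/54 (v = 1/(12 - 66) = 1/(-54) = -1/54 ≈ -0.018519)
v*(5*(o(5, 6) + N)) = -5*(-3*6 + 5)/54 = -5*(-18 + 5)/54 = -5*(-13)/54 = -1/54*(-65) = 65/54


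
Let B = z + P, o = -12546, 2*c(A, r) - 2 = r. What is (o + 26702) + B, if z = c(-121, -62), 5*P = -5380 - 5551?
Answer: 59699/5 ≈ 11940.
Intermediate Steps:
c(A, r) = 1 + r/2
P = -10931/5 (P = (-5380 - 5551)/5 = (⅕)*(-10931) = -10931/5 ≈ -2186.2)
z = -30 (z = 1 + (½)*(-62) = 1 - 31 = -30)
B = -11081/5 (B = -30 - 10931/5 = -11081/5 ≈ -2216.2)
(o + 26702) + B = (-12546 + 26702) - 11081/5 = 14156 - 11081/5 = 59699/5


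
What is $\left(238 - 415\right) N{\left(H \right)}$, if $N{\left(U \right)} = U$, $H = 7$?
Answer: $-1239$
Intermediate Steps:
$\left(238 - 415\right) N{\left(H \right)} = \left(238 - 415\right) 7 = \left(-177\right) 7 = -1239$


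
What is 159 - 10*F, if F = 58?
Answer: -421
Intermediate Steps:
159 - 10*F = 159 - 10*58 = 159 - 580 = -421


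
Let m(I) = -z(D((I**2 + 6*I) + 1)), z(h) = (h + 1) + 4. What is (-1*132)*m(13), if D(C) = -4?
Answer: 132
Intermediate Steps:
z(h) = 5 + h (z(h) = (1 + h) + 4 = 5 + h)
m(I) = -1 (m(I) = -(5 - 4) = -1*1 = -1)
(-1*132)*m(13) = -1*132*(-1) = -132*(-1) = 132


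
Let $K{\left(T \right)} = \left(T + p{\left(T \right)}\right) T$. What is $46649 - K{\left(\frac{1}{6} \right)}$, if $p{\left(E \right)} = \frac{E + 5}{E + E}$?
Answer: $\frac{839635}{18} \approx 46646.0$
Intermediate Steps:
$p{\left(E \right)} = \frac{5 + E}{2 E}$
$K{\left(T \right)} = T \left(T + \frac{5 + T}{2 T}\right)$ ($K{\left(T \right)} = \left(T + \frac{5 + T}{2 T}\right) T = T \left(T + \frac{5 + T}{2 T}\right)$)
$46649 - K{\left(\frac{1}{6} \right)} = 46649 - \left(\frac{5}{2} + \left(\frac{1}{6}\right)^{2} + \frac{1}{2 \cdot 6}\right) = 46649 - \left(\frac{5}{2} + \left(\frac{1}{6}\right)^{2} + \frac{1}{2} \cdot \frac{1}{6}\right) = 46649 - \left(\frac{5}{2} + \frac{1}{36} + \frac{1}{12}\right) = 46649 - \frac{47}{18} = \frac{839635}{18}$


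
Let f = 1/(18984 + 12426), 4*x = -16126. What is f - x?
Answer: 63314708/15705 ≈ 4031.5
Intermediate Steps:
x = -8063/2 (x = (1/4)*(-16126) = -8063/2 ≈ -4031.5)
f = 1/31410 ≈ 3.1837e-5
f - x = 1/31410 - 1*(-8063/2) = 1/31410 + 8063/2 = 63314708/15705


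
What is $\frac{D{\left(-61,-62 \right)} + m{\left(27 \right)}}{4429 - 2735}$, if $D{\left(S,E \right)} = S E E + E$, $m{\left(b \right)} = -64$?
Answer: $- \frac{117305}{847} \approx -138.49$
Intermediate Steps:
$D{\left(S,E \right)} = E + S E^{2}$ ($D{\left(S,E \right)} = E S E + E = S E^{2} + E = E + S E^{2}$)
$\frac{D{\left(-61,-62 \right)} + m{\left(27 \right)}}{4429 - 2735} = \frac{- 62 \left(1 - -3782\right) - 64}{4429 - 2735} = \frac{- 62 \left(1 + 3782\right) - 64}{1694} = \left(\left(-62\right) 3783 - 64\right) \frac{1}{1694} = \left(-234546 - 64\right) \frac{1}{1694} = \left(-234610\right) \frac{1}{1694} = - \frac{117305}{847}$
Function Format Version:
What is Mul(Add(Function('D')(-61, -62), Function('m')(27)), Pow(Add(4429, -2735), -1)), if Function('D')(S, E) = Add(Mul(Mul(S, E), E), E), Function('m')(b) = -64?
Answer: Rational(-117305, 847) ≈ -138.49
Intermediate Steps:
Function('D')(S, E) = Add(E, Mul(S, Pow(E, 2))) (Function('D')(S, E) = Add(Mul(Mul(E, S), E), E) = Add(Mul(S, Pow(E, 2)), E) = Add(E, Mul(S, Pow(E, 2))))
Mul(Add(Function('D')(-61, -62), Function('m')(27)), Pow(Add(4429, -2735), -1)) = Mul(Add(Mul(-62, Add(1, Mul(-62, -61))), -64), Pow(Add(4429, -2735), -1)) = Mul(Add(Mul(-62, Add(1, 3782)), -64), Pow(1694, -1)) = Mul(Add(Mul(-62, 3783), -64), Rational(1, 1694)) = Mul(Add(-234546, -64), Rational(1, 1694)) = Mul(-234610, Rational(1, 1694)) = Rational(-117305, 847)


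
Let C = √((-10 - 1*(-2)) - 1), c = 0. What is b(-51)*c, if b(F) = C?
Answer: 0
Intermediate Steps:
C = 3*I (C = √((-10 + 2) - 1) = √(-8 - 1) = √(-9) = 3*I ≈ 3.0*I)
b(F) = 3*I
b(-51)*c = (3*I)*0 = 0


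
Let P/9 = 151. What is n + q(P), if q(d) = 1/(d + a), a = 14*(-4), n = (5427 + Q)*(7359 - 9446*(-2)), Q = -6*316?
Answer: 120778042144/1303 ≈ 9.2692e+7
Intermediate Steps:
P = 1359 (P = 9*151 = 1359)
Q = -1896
n = 92692281 (n = (5427 - 1896)*(7359 - 9446*(-2)) = 3531*(7359 + 18892) = 3531*26251 = 92692281)
a = -56
q(d) = 1/(-56 + d) (q(d) = 1/(d - 56) = 1/(-56 + d))
n + q(P) = 92692281 + 1/(-56 + 1359) = 92692281 + 1/1303 = 120778042144/1303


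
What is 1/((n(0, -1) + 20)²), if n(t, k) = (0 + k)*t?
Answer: 1/400 ≈ 0.0025000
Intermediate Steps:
n(t, k) = k*t
1/((n(0, -1) + 20)²) = 1/((-1*0 + 20)²) = 1/((0 + 20)²) = 1/(20²) = 1/400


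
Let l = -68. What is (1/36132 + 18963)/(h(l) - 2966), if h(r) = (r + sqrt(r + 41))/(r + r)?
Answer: -1043932195230136/163253753148267 + 23295817978*I*sqrt(3)/489761259444801 ≈ -6.3945 + 8.2386e-5*I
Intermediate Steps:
h(r) = (r + sqrt(41 + r))/(2*r) (h(r) = (r + sqrt(41 + r))/((2*r)) = (r + sqrt(41 + r))*(1/(2*r)) = (r + sqrt(41 + r))/(2*r))
(1/36132 + 18963)/(h(l) - 2966) = (1/36132 + 18963)/((1/2)*(-68 + sqrt(41 - 68))/(-68) - 2966) = (1/36132 + 18963)/((1/2)*(-1/68)*(-68 + sqrt(-27)) - 2966) = 685171117/(36132*((1/2)*(-1/68)*(-68 + 3*I*sqrt(3)) - 2966)) = 685171117/(36132*((1/2 - 3*I*sqrt(3)/136) - 2966)) = 685171117/(36132*(-5931/2 - 3*I*sqrt(3)/136))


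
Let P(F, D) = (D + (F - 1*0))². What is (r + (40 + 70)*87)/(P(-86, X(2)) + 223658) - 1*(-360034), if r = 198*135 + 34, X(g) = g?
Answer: 41532460305/115357 ≈ 3.6003e+5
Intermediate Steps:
P(F, D) = (D + F)² (P(F, D) = (D + (F + 0))² = (D + F)²)
r = 26764 (r = 26730 + 34 = 26764)
(r + (40 + 70)*87)/(P(-86, X(2)) + 223658) - 1*(-360034) = (26764 + (40 + 70)*87)/((2 - 86)² + 223658) - 1*(-360034) = (26764 + 110*87)/((-84)² + 223658) + 360034 = (26764 + 9570)/(7056 + 223658) + 360034 = 36334/230714 + 360034 = 36334*(1/230714) + 360034 = 18167/115357 + 360034 = 41532460305/115357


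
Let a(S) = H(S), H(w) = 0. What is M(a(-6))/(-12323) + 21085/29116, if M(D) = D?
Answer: 21085/29116 ≈ 0.72417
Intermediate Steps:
a(S) = 0
M(a(-6))/(-12323) + 21085/29116 = 0/(-12323) + 21085/29116 = 0*(-1/12323) + 21085*(1/29116) = 0 + 21085/29116 = 21085/29116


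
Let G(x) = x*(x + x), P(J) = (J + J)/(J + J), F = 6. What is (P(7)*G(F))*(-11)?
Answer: -792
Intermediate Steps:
P(J) = 1 (P(J) = (2*J)/((2*J)) = (2*J)*(1/(2*J)) = 1)
G(x) = 2*x**2 (G(x) = x*(2*x) = 2*x**2)
(P(7)*G(F))*(-11) = (1*(2*6**2))*(-11) = (1*(2*36))*(-11) = (1*72)*(-11) = 72*(-11) = -792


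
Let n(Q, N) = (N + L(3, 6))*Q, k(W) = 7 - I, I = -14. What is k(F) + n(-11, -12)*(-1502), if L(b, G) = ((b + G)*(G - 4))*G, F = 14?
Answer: 1586133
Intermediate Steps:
k(W) = 21 (k(W) = 7 - 1*(-14) = 7 + 14 = 21)
L(b, G) = G*(-4 + G)*(G + b) (L(b, G) = ((G + b)*(-4 + G))*G = ((-4 + G)*(G + b))*G = G*(-4 + G)*(G + b))
n(Q, N) = Q*(108 + N) (n(Q, N) = (N + 6*(6² - 4*6 - 4*3 + 6*3))*Q = (N + 6*(36 - 24 - 12 + 18))*Q = (N + 6*18)*Q = (N + 108)*Q = (108 + N)*Q = Q*(108 + N))
k(F) + n(-11, -12)*(-1502) = 21 - 11*(108 - 12)*(-1502) = 21 - 11*96*(-1502) = 21 - 1056*(-1502) = 21 + 1586112 = 1586133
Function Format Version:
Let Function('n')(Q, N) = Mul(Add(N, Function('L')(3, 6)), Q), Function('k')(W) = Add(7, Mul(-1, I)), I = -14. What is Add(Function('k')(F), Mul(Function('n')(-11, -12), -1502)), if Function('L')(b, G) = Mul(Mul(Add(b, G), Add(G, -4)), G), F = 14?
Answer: 1586133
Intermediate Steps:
Function('k')(W) = 21 (Function('k')(W) = Add(7, Mul(-1, -14)) = Add(7, 14) = 21)
Function('L')(b, G) = Mul(G, Add(-4, G), Add(G, b)) (Function('L')(b, G) = Mul(Mul(Add(G, b), Add(-4, G)), G) = Mul(Mul(Add(-4, G), Add(G, b)), G) = Mul(G, Add(-4, G), Add(G, b)))
Function('n')(Q, N) = Mul(Q, Add(108, N)) (Function('n')(Q, N) = Mul(Add(N, Mul(6, Add(Pow(6, 2), Mul(-4, 6), Mul(-4, 3), Mul(6, 3)))), Q) = Mul(Add(N, Mul(6, Add(36, -24, -12, 18))), Q) = Mul(Add(N, Mul(6, 18)), Q) = Mul(Add(N, 108), Q) = Mul(Add(108, N), Q) = Mul(Q, Add(108, N)))
Add(Function('k')(F), Mul(Function('n')(-11, -12), -1502)) = Add(21, Mul(Mul(-11, Add(108, -12)), -1502)) = Add(21, Mul(Mul(-11, 96), -1502)) = Add(21, Mul(-1056, -1502)) = Add(21, 1586112) = 1586133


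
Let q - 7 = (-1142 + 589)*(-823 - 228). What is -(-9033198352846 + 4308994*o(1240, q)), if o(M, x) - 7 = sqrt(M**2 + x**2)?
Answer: 9033168189888 - 43089940*sqrt(3378066017) ≈ 6.5287e+12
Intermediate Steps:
q = 581210 (q = 7 + (-1142 + 589)*(-823 - 228) = 7 - 553*(-1051) = 7 + 581203 = 581210)
o(M, x) = 7 + sqrt(M**2 + x**2)
-(-9033198352846 + 4308994*o(1240, q)) = -(-9033168189888 + 4308994*sqrt(1240**2 + 581210**2)) = -(-9033168189888 + 4308994*sqrt(1537600 + 337805064100)) = -(-9033168189888 + 43089940*sqrt(3378066017)) = -4308994*(-2096352 + 10*sqrt(3378066017)) = 9033168189888 - 43089940*sqrt(3378066017)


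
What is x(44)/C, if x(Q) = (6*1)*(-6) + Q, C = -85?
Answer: -8/85 ≈ -0.094118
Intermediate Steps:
x(Q) = -36 + Q (x(Q) = 6*(-6) + Q = -36 + Q)
x(44)/C = (-36 + 44)/(-85) = 8*(-1/85) = -8/85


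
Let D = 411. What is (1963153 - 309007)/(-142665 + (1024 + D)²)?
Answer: 827073/958280 ≈ 0.86308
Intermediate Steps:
(1963153 - 309007)/(-142665 + (1024 + D)²) = (1963153 - 309007)/(-142665 + (1024 + 411)²) = 1654146/(-142665 + 1435²) = 1654146/(-142665 + 2059225) = 1654146/1916560 = 1654146*(1/1916560) = 827073/958280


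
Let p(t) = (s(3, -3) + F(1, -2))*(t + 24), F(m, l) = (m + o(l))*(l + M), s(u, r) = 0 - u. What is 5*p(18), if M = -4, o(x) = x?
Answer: 630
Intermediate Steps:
s(u, r) = -u
F(m, l) = (-4 + l)*(l + m) (F(m, l) = (m + l)*(l - 4) = (l + m)*(-4 + l) = (-4 + l)*(l + m))
p(t) = 72 + 3*t (p(t) = (-1*3 + ((-2)² - 4*(-2) - 4*1 - 2*1))*(t + 24) = (-3 + (4 + 8 - 4 - 2))*(24 + t) = (-3 + 6)*(24 + t) = 3*(24 + t) = 72 + 3*t)
5*p(18) = 5*(72 + 3*18) = 5*(72 + 54) = 5*126 = 630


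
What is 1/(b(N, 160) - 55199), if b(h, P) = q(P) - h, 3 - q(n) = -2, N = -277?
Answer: -1/54917 ≈ -1.8209e-5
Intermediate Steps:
q(n) = 5 (q(n) = 3 - 1*(-2) = 3 + 2 = 5)
b(h, P) = 5 - h
1/(b(N, 160) - 55199) = 1/((5 - 1*(-277)) - 55199) = 1/((5 + 277) - 55199) = 1/(282 - 55199) = 1/(-54917) = -1/54917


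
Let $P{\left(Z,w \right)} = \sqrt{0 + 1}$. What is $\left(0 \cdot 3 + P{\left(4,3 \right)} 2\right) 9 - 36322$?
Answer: $-36304$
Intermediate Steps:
$P{\left(Z,w \right)} = 1$ ($P{\left(Z,w \right)} = \sqrt{1} = 1$)
$\left(0 \cdot 3 + P{\left(4,3 \right)} 2\right) 9 - 36322 = \left(0 \cdot 3 + 1 \cdot 2\right) 9 - 36322 = \left(0 + 2\right) 9 - 36322 = 2 \cdot 9 - 36322 = 18 - 36322 = -36304$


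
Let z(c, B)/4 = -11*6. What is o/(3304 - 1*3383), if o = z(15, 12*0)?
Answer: 264/79 ≈ 3.3418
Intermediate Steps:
z(c, B) = -264 (z(c, B) = 4*(-11*6) = 4*(-66) = -264)
o = -264
o/(3304 - 1*3383) = -264/(3304 - 1*3383) = -264/(3304 - 3383) = -264/(-79) = -264*(-1/79) = 264/79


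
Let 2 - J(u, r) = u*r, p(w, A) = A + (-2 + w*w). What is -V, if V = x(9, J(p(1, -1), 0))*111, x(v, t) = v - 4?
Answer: -555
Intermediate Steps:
p(w, A) = -2 + A + w**2 (p(w, A) = A + (-2 + w**2) = -2 + A + w**2)
J(u, r) = 2 - r*u (J(u, r) = 2 - u*r = 2 - r*u)
x(v, t) = -4 + v
V = 555 (V = (-4 + 9)*111 = 5*111 = 555)
-V = -1*555 = -555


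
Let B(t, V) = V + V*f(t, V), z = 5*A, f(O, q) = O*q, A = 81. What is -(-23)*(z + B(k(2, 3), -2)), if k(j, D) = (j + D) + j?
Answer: 9913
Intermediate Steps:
k(j, D) = D + 2*j (k(j, D) = (D + j) + j = D + 2*j)
z = 405 (z = 5*81 = 405)
B(t, V) = V + t*V² (B(t, V) = V + V*(t*V) = V + V*(V*t) = V + t*V²)
-(-23)*(z + B(k(2, 3), -2)) = -(-23)*(405 - 2*(1 - 2*(3 + 2*2))) = -(-23)*(405 - 2*(1 - 2*(3 + 4))) = -(-23)*(405 - 2*(1 - 2*7)) = -(-23)*(405 - 2*(1 - 14)) = -(-23)*(405 - 2*(-13)) = -(-23)*(405 + 26) = -(-23)*431 = -1*(-9913) = 9913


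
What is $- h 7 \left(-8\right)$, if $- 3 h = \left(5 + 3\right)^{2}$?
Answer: $- \frac{3584}{3} \approx -1194.7$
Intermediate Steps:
$h = - \frac{64}{3}$ ($h = - \frac{\left(5 + 3\right)^{2}}{3} = - \frac{8^{2}}{3} = \left(- \frac{1}{3}\right) 64 = - \frac{64}{3} \approx -21.333$)
$- h 7 \left(-8\right) = - \left(- \frac{64}{3}\right) 7 \left(-8\right) = - \frac{\left(-448\right) \left(-8\right)}{3} = \left(-1\right) \frac{3584}{3} = - \frac{3584}{3}$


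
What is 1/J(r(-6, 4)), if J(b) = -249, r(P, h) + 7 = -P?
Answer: -1/249 ≈ -0.0040161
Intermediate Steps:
r(P, h) = -7 - P
1/J(r(-6, 4)) = 1/(-249) = -1/249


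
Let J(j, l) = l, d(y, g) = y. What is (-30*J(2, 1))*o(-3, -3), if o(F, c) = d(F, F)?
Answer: 90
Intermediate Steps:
o(F, c) = F
(-30*J(2, 1))*o(-3, -3) = -30*1*(-3) = -30*(-3) = 90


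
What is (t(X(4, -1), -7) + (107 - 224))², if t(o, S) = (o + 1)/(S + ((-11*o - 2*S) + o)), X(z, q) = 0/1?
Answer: 669124/49 ≈ 13656.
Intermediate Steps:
X(z, q) = 0 (X(z, q) = 0*1 = 0)
t(o, S) = (1 + o)/(-S - 10*o) (t(o, S) = (1 + o)/(S + (-10*o - 2*S)) = (1 + o)/(-S - 10*o))
(t(X(4, -1), -7) + (107 - 224))² = ((-1 - 1*0)/(-7 + 10*0) + (107 - 224))² = ((-1 + 0)/(-7 + 0) - 117)² = (-1/(-7) - 117)² = (-⅐*(-1) - 117)² = (⅐ - 117)² = (-818/7)² = 669124/49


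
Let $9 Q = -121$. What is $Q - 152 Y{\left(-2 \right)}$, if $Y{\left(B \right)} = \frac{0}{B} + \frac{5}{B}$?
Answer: $\frac{3299}{9} \approx 366.56$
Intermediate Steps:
$Q = - \frac{121}{9}$ ($Q = \frac{1}{9} \left(-121\right) = - \frac{121}{9} \approx -13.444$)
$Y{\left(B \right)} = \frac{5}{B}$ ($Y{\left(B \right)} = 0 + \frac{5}{B} = \frac{5}{B}$)
$Q - 152 Y{\left(-2 \right)} = - \frac{121}{9} - 152 \frac{5}{-2} = - \frac{121}{9} - 152 \cdot 5 \left(- \frac{1}{2}\right) = - \frac{121}{9} - -380 = - \frac{121}{9} + 380 = \frac{3299}{9}$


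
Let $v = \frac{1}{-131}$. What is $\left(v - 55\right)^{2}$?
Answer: $\frac{51926436}{17161} \approx 3025.8$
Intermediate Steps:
$v = - \frac{1}{131} \approx -0.0076336$
$\left(v - 55\right)^{2} = \left(- \frac{1}{131} - 55\right)^{2} = \left(- \frac{7206}{131}\right)^{2} = \frac{51926436}{17161}$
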